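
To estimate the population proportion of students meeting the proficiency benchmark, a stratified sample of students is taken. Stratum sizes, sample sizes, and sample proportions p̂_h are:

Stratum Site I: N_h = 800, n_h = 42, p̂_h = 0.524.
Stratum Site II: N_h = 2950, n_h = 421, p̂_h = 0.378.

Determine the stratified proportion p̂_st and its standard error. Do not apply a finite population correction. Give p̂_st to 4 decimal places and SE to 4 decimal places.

N = 3750; stratum weights W_h = N_h/N.
p̂_st = Σ W_h p̂_h = (800·0.524 + 2950·0.378)/3750 = 0.40915
V̂(p̂_st) = Σ W_h² p̂_h(1−p̂_h)/(n_h−1):
  stratum Site I: (800/3750)²·0.524·0.476/41 = 0.000276867
  stratum Site II: (2950/3750)²·0.378·0.622/420 = 0.000346429
V̂(p̂_st) = 0.000623297; SE = √V̂ = 0.0249659

p̂_st ≈ 0.4091, SE ≈ 0.0250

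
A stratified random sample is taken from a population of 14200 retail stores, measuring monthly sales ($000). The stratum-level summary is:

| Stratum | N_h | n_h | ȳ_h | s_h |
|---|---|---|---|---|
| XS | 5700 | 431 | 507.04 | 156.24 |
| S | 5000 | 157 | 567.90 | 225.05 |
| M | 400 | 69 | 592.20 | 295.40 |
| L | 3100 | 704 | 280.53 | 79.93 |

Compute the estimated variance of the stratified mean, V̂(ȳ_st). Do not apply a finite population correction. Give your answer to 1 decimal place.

V̂(ȳ_st) = Σ W_h² s_h²/n_h, with W_h = N_h/N and N = 14200:
  stratum XS: (5700/14200)²·156.24²/431 = 9.12599
  stratum S: (5000/14200)²·225.05²/157 = 39.9965
  stratum M: (400/14200)²·295.40²/69 = 1.00349
  stratum L: (3100/14200)²·79.93²/704 = 0.432508
V̂(ȳ_st) = 50.5585

V̂(ȳ_st) ≈ 50.6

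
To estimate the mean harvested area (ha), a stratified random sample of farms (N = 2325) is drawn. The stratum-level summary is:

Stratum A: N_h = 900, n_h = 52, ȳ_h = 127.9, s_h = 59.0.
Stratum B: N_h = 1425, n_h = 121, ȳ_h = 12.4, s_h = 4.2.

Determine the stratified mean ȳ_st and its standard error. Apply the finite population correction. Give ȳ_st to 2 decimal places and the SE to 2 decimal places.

ȳ_st ≈ 57.11, SE ≈ 3.08

ȳ_st = Σ W_h ȳ_h = (900·127.9 + 1425·12.4)/2325 = 57.10968
V̂(ȳ_st) = Σ W_h² (1 − n_h/N_h) s_h²/n_h, with W_h = N_h/N and N = 2325:
  stratum A: (900/2325)²·(1 − 52/900)·59.0²/52 = 9.45133
  stratum B: (1425/2325)²·(1 − 121/1425)·4.2²/121 = 0.0501141
V̂(ȳ_st) = 9.50145
SE(ȳ_st) = √9.50145 = 3.08244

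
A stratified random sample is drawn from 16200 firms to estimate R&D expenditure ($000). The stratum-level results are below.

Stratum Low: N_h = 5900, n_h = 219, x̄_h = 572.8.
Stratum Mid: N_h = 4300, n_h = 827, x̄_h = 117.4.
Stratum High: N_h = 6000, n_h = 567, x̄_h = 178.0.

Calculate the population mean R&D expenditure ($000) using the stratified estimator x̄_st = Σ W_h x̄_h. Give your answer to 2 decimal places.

x̄_st ≈ 305.70

N = Σ N_h = 16200. Stratum weights W_h = N_h/N.
x̄_st = (5900·572.8 + 4300·117.4 + 6000·178.0) / 16200 = 305.7000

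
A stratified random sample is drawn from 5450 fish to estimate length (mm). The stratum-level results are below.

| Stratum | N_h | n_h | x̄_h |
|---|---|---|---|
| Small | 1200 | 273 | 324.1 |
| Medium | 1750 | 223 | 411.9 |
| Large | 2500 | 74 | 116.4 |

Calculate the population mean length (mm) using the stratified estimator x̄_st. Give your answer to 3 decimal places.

x̄_st ≈ 257.017

N = Σ N_h = 5450. Stratum weights W_h = N_h/N.
x̄_st = (1200·324.1 + 1750·411.9 + 2500·116.4) / 5450 = 257.01743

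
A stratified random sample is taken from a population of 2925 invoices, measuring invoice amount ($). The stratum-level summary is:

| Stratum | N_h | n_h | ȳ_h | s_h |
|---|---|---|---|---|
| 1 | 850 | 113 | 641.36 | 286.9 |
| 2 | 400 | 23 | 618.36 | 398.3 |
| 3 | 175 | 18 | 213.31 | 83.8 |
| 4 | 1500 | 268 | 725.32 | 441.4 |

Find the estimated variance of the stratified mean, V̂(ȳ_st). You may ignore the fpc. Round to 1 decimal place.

V̂(ȳ_st) ≈ 383.1

V̂(ȳ_st) = Σ W_h² s_h²/n_h, with W_h = N_h/N and N = 2925:
  stratum 1: (850/2925)²·286.9²/113 = 61.5133
  stratum 2: (400/2925)²·398.3²/23 = 128.991
  stratum 3: (175/2925)²·83.8²/18 = 1.3965
  stratum 4: (1500/2925)²·441.4²/268 = 191.188
V̂(ȳ_st) = 383.089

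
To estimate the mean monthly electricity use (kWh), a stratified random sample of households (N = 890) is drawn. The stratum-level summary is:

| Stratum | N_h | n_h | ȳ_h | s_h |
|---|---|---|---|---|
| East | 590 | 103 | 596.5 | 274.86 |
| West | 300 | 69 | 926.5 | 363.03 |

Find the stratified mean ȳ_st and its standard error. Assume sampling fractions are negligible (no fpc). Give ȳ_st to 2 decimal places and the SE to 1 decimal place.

ȳ_st = Σ W_h ȳ_h = (590·596.5 + 300·926.5)/890 = 707.73596
V̂(ȳ_st) = Σ W_h² s_h²/n_h, with W_h = N_h/N and N = 890:
  stratum East: (590/890)²·274.86²/103 = 322.337
  stratum West: (300/890)²·363.03²/69 = 217.019
V̂(ȳ_st) = 539.356
SE(ȳ_st) = √539.356 = 23.224

ȳ_st ≈ 707.74, SE ≈ 23.2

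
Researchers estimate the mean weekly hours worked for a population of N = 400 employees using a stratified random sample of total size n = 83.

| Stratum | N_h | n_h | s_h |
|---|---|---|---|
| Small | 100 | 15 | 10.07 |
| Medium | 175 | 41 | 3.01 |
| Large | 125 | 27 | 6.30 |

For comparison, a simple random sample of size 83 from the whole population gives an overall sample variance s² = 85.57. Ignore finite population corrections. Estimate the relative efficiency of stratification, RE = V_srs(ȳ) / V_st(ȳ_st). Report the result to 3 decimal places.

RE ≈ 1.695

V̂(ȳ_st) = Σ W_h² s_h²/n_h, with W_h = N_h/N and N = 400:
  stratum Small: (100/400)²·10.07²/15 = 0.42252
  stratum Medium: (175/400)²·3.01²/41 = 0.0422966
  stratum Large: (125/400)²·6.30²/27 = 0.143555
V_st = 0.608372
V_srs = s²/n = 85.57/83 = 1.03096
Relative efficiency = V_srs / V_st = 1.03096/0.608372 = 1.6946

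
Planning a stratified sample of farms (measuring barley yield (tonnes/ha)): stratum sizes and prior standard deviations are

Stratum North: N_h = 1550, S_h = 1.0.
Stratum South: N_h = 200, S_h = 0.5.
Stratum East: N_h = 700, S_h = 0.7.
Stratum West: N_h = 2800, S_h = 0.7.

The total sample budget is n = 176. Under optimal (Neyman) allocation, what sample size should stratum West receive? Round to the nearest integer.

Neyman allocation: n_h = n · N_h S_h / Σ N_i S_i, with n = 176.
  stratum North: N_h·S_h = 1550·1.0 = 1550.00
  stratum South: N_h·S_h = 200·0.5 = 100.00
  stratum East: N_h·S_h = 700·0.7 = 490.00
  stratum West: N_h·S_h = 2800·0.7 = 1960.00
Σ N_h S_h = 4100.00
n for stratum West = 176·1960.00/4100.00 = 84.137 → 84

84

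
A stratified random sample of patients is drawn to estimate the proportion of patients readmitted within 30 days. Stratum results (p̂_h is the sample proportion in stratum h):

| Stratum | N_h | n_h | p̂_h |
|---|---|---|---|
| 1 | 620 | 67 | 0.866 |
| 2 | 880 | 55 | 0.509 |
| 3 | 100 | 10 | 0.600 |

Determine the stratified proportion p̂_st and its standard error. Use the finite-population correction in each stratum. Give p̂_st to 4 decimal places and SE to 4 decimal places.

N = 1600; stratum weights W_h = N_h/N.
p̂_st = Σ W_h p̂_h = (620·0.866 + 880·0.509 + 100·0.600)/1600 = 0.65302
V̂(p̂_st) = Σ W_h² (1 − n_h/N_h) p̂_h(1−p̂_h)/(n_h−1):
  stratum 1: (620/1600)²·(1 − 67/620)·0.866·0.134/66 = 0.000235481
  stratum 2: (880/1600)²·(1 − 55/880)·0.509·0.491/54 = 0.00131251
  stratum 3: (100/1600)²·(1 − 10/100)·0.600·0.400/9 = 9.375e-05
V̂(p̂_st) = 0.00164174; SE = √V̂ = 0.0405184

p̂_st ≈ 0.6530, SE ≈ 0.0405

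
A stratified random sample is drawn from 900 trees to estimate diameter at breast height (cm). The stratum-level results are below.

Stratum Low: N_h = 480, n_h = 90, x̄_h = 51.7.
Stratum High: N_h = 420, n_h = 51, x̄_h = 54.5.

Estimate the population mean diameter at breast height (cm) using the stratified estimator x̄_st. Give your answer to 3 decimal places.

N = Σ N_h = 900. Stratum weights W_h = N_h/N.
x̄_st = (480·51.7 + 420·54.5) / 900 = 53.00667

x̄_st ≈ 53.007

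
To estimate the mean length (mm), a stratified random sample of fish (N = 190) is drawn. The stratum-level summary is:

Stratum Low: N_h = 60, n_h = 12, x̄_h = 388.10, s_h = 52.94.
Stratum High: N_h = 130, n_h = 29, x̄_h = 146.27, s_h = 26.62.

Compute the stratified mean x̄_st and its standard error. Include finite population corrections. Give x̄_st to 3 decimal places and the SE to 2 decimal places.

x̄_st ≈ 222.637, SE ≈ 5.25

x̄_st = Σ W_h x̄_h = (60·388.10 + 130·146.27)/190 = 222.63737
V̂(x̄_st) = Σ W_h² (1 − n_h/N_h) s_h²/n_h, with W_h = N_h/N and N = 190:
  stratum Low: (60/190)²·(1 − 12/60)·52.94²/12 = 18.6325
  stratum High: (130/190)²·(1 − 29/130)·26.62²/29 = 8.88742
V̂(x̄_st) = 27.52
SE(x̄_st) = √27.52 = 5.24595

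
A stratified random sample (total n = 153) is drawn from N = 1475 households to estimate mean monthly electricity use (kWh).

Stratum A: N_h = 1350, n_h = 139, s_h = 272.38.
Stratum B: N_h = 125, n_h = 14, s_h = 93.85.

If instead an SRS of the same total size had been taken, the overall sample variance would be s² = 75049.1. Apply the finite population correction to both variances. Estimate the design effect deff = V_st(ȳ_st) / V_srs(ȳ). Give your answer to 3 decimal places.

V̂(ȳ_st) = Σ W_h² (1 − n_h/N_h) s_h²/n_h, with W_h = N_h/N and N = 1475:
  stratum A: (1350/1475)²·(1 − 139/1350)·272.38²/139 = 401.079
  stratum B: (125/1475)²·(1 − 14/125)·93.85²/14 = 4.01226
V_st = 405.091
V_srs = (1 − 153/1475)·75049.1/153 = 439.636
deff = V_st / V_srs = 405.091/439.636 = 0.9214

deff ≈ 0.921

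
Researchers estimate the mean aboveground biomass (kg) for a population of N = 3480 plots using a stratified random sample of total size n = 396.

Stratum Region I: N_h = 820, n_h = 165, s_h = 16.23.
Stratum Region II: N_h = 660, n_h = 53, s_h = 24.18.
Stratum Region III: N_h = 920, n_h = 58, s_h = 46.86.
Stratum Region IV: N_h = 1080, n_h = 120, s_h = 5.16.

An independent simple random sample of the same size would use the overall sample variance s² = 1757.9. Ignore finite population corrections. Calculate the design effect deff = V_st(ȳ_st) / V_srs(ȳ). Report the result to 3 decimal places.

V̂(ȳ_st) = Σ W_h² s_h²/n_h, with W_h = N_h/N and N = 3480:
  stratum Region I: (820/3480)²·16.23²/165 = 0.0886385
  stratum Region II: (660/3480)²·24.18²/53 = 0.396795
  stratum Region III: (920/3480)²·46.86²/58 = 2.64602
  stratum Region IV: (1080/3480)²·5.16²/120 = 0.0213701
V_st = 3.15283
V_srs = s²/n = 1757.9/396 = 4.43914
deff = V_st / V_srs = 3.15283/4.43914 = 0.7102

deff ≈ 0.710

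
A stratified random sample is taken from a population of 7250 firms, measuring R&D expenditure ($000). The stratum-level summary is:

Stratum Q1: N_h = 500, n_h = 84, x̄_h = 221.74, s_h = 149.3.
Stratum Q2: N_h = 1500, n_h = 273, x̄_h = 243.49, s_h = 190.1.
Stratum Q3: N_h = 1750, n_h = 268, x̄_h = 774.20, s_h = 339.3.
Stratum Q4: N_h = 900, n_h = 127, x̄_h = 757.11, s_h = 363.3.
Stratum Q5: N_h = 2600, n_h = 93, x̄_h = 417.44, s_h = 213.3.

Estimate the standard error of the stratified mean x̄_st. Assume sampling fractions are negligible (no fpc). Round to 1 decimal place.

V̂(x̄_st) = Σ W_h² s_h²/n_h, with W_h = N_h/N and N = 7250:
  stratum Q1: (500/7250)²·149.3²/84 = 1.26213
  stratum Q2: (1500/7250)²·190.1²/273 = 5.66641
  stratum Q3: (1750/7250)²·339.3²/268 = 25.0284
  stratum Q4: (900/7250)²·363.3²/127 = 16.0153
  stratum Q5: (2600/7250)²·213.3²/93 = 62.9172
V̂(x̄_st) = 110.889
SE(x̄_st) = √110.889 = 10.5304

SE(x̄_st) ≈ 10.5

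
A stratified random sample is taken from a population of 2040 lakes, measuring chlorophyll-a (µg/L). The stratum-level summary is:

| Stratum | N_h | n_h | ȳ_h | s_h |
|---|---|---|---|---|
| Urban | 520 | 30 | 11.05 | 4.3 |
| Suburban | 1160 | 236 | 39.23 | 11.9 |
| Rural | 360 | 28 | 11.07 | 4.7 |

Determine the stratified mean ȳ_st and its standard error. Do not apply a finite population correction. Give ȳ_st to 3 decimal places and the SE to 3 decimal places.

ȳ_st ≈ 27.077, SE ≈ 0.509

ȳ_st = Σ W_h ȳ_h = (520·11.05 + 1160·39.23 + 360·11.07)/2040 = 27.07745
V̂(ȳ_st) = Σ W_h² s_h²/n_h, with W_h = N_h/N and N = 2040:
  stratum Urban: (520/2040)²·4.3²/30 = 0.0400463
  stratum Suburban: (1160/2040)²·11.9²/236 = 0.194016
  stratum Rural: (360/2040)²·4.7²/28 = 0.0245687
V̂(ȳ_st) = 0.258631
SE(ȳ_st) = √0.258631 = 0.508558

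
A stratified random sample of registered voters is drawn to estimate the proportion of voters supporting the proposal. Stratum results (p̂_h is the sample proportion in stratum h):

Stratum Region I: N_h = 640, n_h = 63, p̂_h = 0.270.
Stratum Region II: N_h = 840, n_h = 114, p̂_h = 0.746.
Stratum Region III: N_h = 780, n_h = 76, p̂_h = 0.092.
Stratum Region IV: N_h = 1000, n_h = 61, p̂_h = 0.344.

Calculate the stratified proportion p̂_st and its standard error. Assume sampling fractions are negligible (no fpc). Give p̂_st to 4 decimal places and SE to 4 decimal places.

p̂_st ≈ 0.3728, SE ≈ 0.0255

N = 3260; stratum weights W_h = N_h/N.
p̂_st = Σ W_h p̂_h = (640·0.270 + 840·0.746 + 780·0.092 + 1000·0.344)/3260 = 0.37276
V̂(p̂_st) = Σ W_h² p̂_h(1−p̂_h)/(n_h−1):
  stratum Region I: (640/3260)²·0.270·0.730/62 = 0.000122524
  stratum Region II: (840/3260)²·0.746·0.254/113 = 0.000111331
  stratum Region III: (780/3260)²·0.092·0.908/75 = 6.37627e-05
  stratum Region IV: (1000/3260)²·0.344·0.656/60 = 0.000353896
V̂(p̂_st) = 0.000651514; SE = √V̂ = 0.0255248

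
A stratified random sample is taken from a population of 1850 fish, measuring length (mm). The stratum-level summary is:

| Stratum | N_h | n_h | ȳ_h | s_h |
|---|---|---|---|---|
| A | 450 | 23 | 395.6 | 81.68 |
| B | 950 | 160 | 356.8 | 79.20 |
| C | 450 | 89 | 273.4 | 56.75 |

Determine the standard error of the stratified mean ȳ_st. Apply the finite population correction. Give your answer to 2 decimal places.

SE(ȳ_st) ≈ 5.16

V̂(ȳ_st) = Σ W_h² (1 − n_h/N_h) s_h²/n_h, with W_h = N_h/N and N = 1850:
  stratum A: (450/1850)²·(1 − 23/450)·81.68²/23 = 16.2855
  stratum B: (950/1850)²·(1 − 160/950)·79.20²/160 = 8.59682
  stratum C: (450/1850)²·(1 − 89/450)·56.75²/89 = 1.71758
V̂(ȳ_st) = 26.5999
SE(ȳ_st) = √26.5999 = 5.15751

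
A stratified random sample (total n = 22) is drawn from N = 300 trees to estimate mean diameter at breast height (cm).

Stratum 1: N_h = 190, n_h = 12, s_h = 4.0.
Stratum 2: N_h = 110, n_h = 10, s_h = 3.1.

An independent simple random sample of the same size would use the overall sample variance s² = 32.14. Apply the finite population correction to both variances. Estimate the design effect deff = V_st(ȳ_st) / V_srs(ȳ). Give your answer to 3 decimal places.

V̂(ȳ_st) = Σ W_h² (1 − n_h/N_h) s_h²/n_h, with W_h = N_h/N and N = 300:
  stratum 1: (190/300)²·(1 − 12/190)·4.0²/12 = 0.501037
  stratum 2: (110/300)²·(1 − 10/110)·3.1²/10 = 0.117456
V_st = 0.618493
V_srs = (1 − 22/300)·32.14/22 = 1.35378
deff = V_st / V_srs = 0.618493/1.35378 = 0.4569

deff ≈ 0.457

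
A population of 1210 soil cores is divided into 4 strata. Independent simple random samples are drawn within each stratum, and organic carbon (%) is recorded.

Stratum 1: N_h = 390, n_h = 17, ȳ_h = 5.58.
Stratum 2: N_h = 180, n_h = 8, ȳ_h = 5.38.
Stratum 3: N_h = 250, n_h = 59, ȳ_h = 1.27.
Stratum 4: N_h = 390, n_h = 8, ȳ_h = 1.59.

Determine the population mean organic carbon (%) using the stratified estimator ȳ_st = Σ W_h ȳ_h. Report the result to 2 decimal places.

N = Σ N_h = 1210. Stratum weights W_h = N_h/N.
ȳ_st = (390·5.58 + 180·5.38 + 250·1.27 + 390·1.59) / 1210 = 3.3737

ȳ_st ≈ 3.37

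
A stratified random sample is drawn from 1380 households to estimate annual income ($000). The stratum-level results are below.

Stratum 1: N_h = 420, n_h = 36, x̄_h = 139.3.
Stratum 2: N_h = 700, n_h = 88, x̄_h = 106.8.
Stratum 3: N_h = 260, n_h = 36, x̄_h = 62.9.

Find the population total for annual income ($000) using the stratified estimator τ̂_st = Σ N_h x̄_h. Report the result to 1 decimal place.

τ̂_st ≈ 149620.0

τ̂_st = Σ N_h x̄_h = 420·139.3 + 700·106.8 + 260·62.9 = 149620.0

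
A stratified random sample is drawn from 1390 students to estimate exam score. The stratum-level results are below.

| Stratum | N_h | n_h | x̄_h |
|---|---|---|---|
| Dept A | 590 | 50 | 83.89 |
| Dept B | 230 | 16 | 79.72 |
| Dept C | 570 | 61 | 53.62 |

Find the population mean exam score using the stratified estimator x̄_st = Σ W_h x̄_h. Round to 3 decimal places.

x̄_st ≈ 70.787

N = Σ N_h = 1390. Stratum weights W_h = N_h/N.
x̄_st = (590·83.89 + 230·79.72 + 570·53.62) / 1390 = 70.78712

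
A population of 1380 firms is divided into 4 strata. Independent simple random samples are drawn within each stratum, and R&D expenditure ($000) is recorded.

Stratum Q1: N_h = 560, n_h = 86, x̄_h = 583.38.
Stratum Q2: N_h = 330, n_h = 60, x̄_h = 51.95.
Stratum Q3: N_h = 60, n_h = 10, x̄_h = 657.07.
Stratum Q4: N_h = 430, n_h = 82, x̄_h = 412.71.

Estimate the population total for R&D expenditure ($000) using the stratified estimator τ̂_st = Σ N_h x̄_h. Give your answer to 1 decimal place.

τ̂_st = Σ N_h x̄_h = 560·583.38 + 330·51.95 + 60·657.07 + 430·412.71 = 560725.8

τ̂_st ≈ 560725.8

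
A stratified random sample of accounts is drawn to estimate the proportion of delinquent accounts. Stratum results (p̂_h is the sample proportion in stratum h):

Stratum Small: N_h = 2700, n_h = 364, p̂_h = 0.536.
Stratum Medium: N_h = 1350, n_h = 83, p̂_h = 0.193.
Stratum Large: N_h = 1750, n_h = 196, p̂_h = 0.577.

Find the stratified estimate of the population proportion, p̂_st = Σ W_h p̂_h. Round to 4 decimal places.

N = 5800; stratum weights W_h = N_h/N.
p̂_st = Σ W_h p̂_h = (2700·0.536 + 1350·0.193 + 1750·0.577)/5800 = 0.46853

p̂_st ≈ 0.4685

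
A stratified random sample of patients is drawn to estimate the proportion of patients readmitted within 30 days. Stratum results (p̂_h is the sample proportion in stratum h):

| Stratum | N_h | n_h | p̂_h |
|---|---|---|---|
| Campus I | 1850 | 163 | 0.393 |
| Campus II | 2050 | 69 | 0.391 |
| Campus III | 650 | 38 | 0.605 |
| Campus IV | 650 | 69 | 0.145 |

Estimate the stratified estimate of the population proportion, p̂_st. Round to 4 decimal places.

p̂_st ≈ 0.3877

N = 5200; stratum weights W_h = N_h/N.
p̂_st = Σ W_h p̂_h = (1850·0.393 + 2050·0.391 + 650·0.605 + 650·0.145)/5200 = 0.38771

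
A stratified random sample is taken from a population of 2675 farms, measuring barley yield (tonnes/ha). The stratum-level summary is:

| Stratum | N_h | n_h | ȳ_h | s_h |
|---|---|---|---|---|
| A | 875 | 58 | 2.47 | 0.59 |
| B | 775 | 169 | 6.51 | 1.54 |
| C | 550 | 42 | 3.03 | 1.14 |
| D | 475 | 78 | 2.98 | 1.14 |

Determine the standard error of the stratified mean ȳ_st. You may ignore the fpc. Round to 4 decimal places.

SE(ȳ_st) ≈ 0.0604

V̂(ȳ_st) = Σ W_h² s_h²/n_h, with W_h = N_h/N and N = 2675:
  stratum A: (875/2675)²·0.59²/58 = 0.000642162
  stratum B: (775/2675)²·1.54²/169 = 0.00117791
  stratum C: (550/2675)²·1.14²/42 = 0.00130809
  stratum D: (475/2675)²·1.14²/78 = 0.000525357
V̂(ȳ_st) = 0.00365352
SE(ȳ_st) = √0.00365352 = 0.0604443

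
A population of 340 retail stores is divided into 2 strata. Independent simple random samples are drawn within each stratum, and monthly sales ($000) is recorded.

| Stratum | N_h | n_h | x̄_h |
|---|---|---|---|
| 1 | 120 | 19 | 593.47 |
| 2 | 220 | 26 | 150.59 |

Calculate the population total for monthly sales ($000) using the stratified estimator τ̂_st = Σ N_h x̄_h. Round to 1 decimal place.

τ̂_st ≈ 104346.2

τ̂_st = Σ N_h x̄_h = 120·593.47 + 220·150.59 = 104346.2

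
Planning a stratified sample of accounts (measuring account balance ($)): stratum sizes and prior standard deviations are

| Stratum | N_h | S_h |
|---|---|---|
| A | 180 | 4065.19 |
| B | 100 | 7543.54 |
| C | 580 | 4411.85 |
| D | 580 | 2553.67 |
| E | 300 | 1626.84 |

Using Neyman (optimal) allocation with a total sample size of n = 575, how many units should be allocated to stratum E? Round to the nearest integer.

47

Neyman allocation: n_h = n · N_h S_h / Σ N_i S_i, with n = 575.
  stratum A: N_h·S_h = 180·4065.19 = 731734.20
  stratum B: N_h·S_h = 100·7543.54 = 754354.00
  stratum C: N_h·S_h = 580·4411.85 = 2558873.00
  stratum D: N_h·S_h = 580·2553.67 = 1481128.60
  stratum E: N_h·S_h = 300·1626.84 = 488052.00
Σ N_h S_h = 6014141.80
n for stratum E = 575·488052.00/6014141.80 = 46.662 → 47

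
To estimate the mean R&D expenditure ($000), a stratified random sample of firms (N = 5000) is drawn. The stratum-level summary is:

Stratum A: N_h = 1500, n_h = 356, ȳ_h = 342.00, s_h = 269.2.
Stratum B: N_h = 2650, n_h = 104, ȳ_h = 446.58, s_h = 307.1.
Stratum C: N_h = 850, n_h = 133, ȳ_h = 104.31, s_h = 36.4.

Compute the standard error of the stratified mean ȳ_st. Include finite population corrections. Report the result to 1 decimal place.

V̂(ȳ_st) = Σ W_h² (1 − n_h/N_h) s_h²/n_h, with W_h = N_h/N and N = 5000:
  stratum A: (1500/5000)²·(1 − 356/1500)·269.2²/356 = 13.9726
  stratum B: (2650/5000)²·(1 − 104/2650)·307.1²/104 = 244.732
  stratum C: (850/5000)²·(1 − 133/850)·36.4²/133 = 0.242856
V̂(ȳ_st) = 258.947
SE(ȳ_st) = √258.947 = 16.0918

SE(ȳ_st) ≈ 16.1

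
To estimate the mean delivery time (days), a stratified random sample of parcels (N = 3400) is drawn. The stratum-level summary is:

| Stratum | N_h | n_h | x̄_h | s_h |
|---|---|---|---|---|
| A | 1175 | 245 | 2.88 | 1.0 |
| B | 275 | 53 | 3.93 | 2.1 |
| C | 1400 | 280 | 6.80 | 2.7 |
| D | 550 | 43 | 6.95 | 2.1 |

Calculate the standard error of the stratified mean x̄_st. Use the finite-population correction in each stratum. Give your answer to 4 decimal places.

V̂(x̄_st) = Σ W_h² (1 − n_h/N_h) s_h²/n_h, with W_h = N_h/N and N = 3400:
  stratum A: (1175/3400)²·(1 − 245/1175)·1.0²/245 = 0.000385831
  stratum B: (275/3400)²·(1 − 53/275)·2.1²/53 = 0.000439431
  stratum C: (1400/3400)²·(1 − 280/1400)·2.7²/280 = 0.00353149
  stratum D: (550/3400)²·(1 − 43/550)·2.1²/43 = 0.0024739
V̂(x̄_st) = 0.00683065
SE(x̄_st) = √0.00683065 = 0.0826478

SE(x̄_st) ≈ 0.0826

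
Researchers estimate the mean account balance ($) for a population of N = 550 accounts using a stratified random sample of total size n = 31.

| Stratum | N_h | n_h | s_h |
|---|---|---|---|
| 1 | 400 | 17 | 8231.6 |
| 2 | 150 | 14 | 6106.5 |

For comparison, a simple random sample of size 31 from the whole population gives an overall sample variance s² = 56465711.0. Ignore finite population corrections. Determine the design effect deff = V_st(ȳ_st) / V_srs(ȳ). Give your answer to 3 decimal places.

V̂(ȳ_st) = Σ W_h² s_h²/n_h, with W_h = N_h/N and N = 550:
  stratum 1: (400/550)²·8231.6²/17 = 2.10821e+06
  stratum 2: (150/550)²·6106.5²/14 = 198113
V_st = 2.30632e+06
V_srs = s²/n = 56465711.0/31 = 1.82147e+06
deff = V_st / V_srs = 2.30632e+06/1.82147e+06 = 1.2662

deff ≈ 1.266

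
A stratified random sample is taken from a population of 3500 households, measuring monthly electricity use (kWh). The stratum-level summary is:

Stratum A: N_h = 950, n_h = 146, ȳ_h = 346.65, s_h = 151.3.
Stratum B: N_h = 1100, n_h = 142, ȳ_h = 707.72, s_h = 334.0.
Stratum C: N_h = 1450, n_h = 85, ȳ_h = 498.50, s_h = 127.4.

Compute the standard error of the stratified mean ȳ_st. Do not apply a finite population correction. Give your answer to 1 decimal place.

V̂(ȳ_st) = Σ W_h² s_h²/n_h, with W_h = N_h/N and N = 3500:
  stratum A: (950/3500)²·151.3²/146 = 11.5514
  stratum B: (1100/3500)²·334.0²/142 = 77.5986
  stratum C: (1450/3500)²·127.4²/85 = 32.7733
V̂(ȳ_st) = 121.923
SE(ȳ_st) = √121.923 = 11.0419

SE(ȳ_st) ≈ 11.0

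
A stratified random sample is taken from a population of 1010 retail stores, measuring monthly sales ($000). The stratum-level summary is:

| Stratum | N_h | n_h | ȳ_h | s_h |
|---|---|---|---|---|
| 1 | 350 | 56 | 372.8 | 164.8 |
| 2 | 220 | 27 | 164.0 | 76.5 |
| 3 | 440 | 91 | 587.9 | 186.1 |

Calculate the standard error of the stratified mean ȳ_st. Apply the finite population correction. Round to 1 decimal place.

V̂(ȳ_st) = Σ W_h² (1 − n_h/N_h) s_h²/n_h, with W_h = N_h/N and N = 1010:
  stratum 1: (350/1010)²·(1 − 56/350)·164.8²/56 = 48.9214
  stratum 2: (220/1010)²·(1 − 27/220)·76.5²/27 = 9.02187
  stratum 3: (440/1010)²·(1 − 91/440)·186.1²/91 = 57.291
V̂(ȳ_st) = 115.234
SE(ȳ_st) = √115.234 = 10.7347

SE(ȳ_st) ≈ 10.7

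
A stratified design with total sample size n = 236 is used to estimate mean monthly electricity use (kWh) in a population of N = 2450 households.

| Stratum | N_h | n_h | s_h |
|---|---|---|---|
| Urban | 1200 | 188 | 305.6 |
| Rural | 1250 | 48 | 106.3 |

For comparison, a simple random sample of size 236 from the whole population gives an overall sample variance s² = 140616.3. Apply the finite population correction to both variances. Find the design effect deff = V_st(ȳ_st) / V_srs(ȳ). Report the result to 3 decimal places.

deff ≈ 0.296

V̂(ȳ_st) = Σ W_h² (1 − n_h/N_h) s_h²/n_h, with W_h = N_h/N and N = 2450:
  stratum Urban: (1200/2450)²·(1 − 188/1200)·305.6²/188 = 100.503
  stratum Rural: (1250/2450)²·(1 − 48/1250)·106.3²/48 = 58.9261
V_st = 159.429
V_srs = (1 − 236/2450)·140616.3/236 = 538.437
deff = V_st / V_srs = 159.429/538.437 = 0.2961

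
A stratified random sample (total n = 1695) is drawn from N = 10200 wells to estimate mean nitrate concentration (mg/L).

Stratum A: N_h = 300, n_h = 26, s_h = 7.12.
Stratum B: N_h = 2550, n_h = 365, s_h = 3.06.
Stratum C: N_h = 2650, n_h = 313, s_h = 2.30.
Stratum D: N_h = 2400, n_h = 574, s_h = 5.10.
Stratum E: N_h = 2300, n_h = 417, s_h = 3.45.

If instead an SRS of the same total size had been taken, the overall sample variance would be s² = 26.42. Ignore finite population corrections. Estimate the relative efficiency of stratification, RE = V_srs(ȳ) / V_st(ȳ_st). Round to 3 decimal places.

V̂(ȳ_st) = Σ W_h² s_h²/n_h, with W_h = N_h/N and N = 10200:
  stratum A: (300/10200)²·7.12²/26 = 0.00168666
  stratum B: (2550/10200)²·3.06²/365 = 0.00160336
  stratum C: (2650/10200)²·2.30²/313 = 0.00114078
  stratum D: (2400/10200)²·5.10²/574 = 0.00250871
  stratum E: (2300/10200)²·3.45²/417 = 0.0014513
V_st = 0.00839081
V_srs = s²/n = 26.42/1695 = 0.015587
Relative efficiency = V_srs / V_st = 0.015587/0.00839081 = 1.8576

RE ≈ 1.858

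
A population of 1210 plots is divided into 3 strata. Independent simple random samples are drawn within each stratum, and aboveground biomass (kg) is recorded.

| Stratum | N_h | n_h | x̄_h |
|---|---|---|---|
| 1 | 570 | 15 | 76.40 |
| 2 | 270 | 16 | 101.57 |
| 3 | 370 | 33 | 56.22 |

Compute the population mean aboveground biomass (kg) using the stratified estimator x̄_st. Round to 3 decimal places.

x̄_st ≈ 75.846

N = Σ N_h = 1210. Stratum weights W_h = N_h/N.
x̄_st = (570·76.40 + 270·101.57 + 370·56.22) / 1210 = 75.84570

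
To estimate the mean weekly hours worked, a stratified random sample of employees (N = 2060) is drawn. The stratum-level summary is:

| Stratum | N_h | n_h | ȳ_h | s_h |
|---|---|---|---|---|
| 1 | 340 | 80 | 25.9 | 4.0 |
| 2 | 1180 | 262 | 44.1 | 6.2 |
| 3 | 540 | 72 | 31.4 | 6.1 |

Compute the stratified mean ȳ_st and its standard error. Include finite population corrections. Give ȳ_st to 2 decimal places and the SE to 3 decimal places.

ȳ_st = Σ W_h ȳ_h = (340·25.9 + 1180·44.1 + 540·31.4)/2060 = 37.76699
V̂(ȳ_st) = Σ W_h² (1 − n_h/N_h) s_h²/n_h, with W_h = N_h/N and N = 2060:
  stratum 1: (340/2060)²·(1 − 80/340)·4.0²/80 = 0.00416627
  stratum 2: (1180/2060)²·(1 − 262/1180)·6.2²/262 = 0.0374518
  stratum 3: (540/2060)²·(1 − 72/540)·6.1²/72 = 0.0307774
V̂(ȳ_st) = 0.0723955
SE(ȳ_st) = √0.0723955 = 0.269064

ȳ_st ≈ 37.77, SE ≈ 0.269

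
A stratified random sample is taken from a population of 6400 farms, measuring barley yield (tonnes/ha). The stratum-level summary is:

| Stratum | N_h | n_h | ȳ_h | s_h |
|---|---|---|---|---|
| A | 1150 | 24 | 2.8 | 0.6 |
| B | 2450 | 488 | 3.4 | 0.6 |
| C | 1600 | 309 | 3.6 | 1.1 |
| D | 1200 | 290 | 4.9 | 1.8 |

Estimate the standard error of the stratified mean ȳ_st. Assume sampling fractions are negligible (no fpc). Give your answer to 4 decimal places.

V̂(ȳ_st) = Σ W_h² s_h²/n_h, with W_h = N_h/N and N = 6400:
  stratum A: (1150/6400)²·0.6²/24 = 0.000484314
  stratum B: (2450/6400)²·0.6²/488 = 0.000108107
  stratum C: (1600/6400)²·1.1²/309 = 0.000244741
  stratum D: (1200/6400)²·1.8²/290 = 0.00039278
V̂(ȳ_st) = 0.00122994
SE(ȳ_st) = √0.00122994 = 0.0350705

SE(ȳ_st) ≈ 0.0351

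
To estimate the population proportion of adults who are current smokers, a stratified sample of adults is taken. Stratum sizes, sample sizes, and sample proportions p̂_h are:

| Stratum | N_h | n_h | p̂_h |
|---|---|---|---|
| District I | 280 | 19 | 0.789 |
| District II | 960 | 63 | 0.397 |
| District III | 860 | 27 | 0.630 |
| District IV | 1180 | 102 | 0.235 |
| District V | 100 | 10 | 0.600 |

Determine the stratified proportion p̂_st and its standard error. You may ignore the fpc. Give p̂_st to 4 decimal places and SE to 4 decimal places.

N = 3380; stratum weights W_h = N_h/N.
p̂_st = Σ W_h p̂_h = (280·0.789 + 960·0.397 + 860·0.630 + 1180·0.235 + 100·0.600)/3380 = 0.43821
V̂(p̂_st) = Σ W_h² p̂_h(1−p̂_h)/(n_h−1):
  stratum District I: (280/3380)²·0.789·0.211/18 = 6.34702e-05
  stratum District II: (960/3380)²·0.397·0.603/62 = 0.000311476
  stratum District III: (860/3380)²·0.630·0.370/26 = 0.000580407
  stratum District IV: (1180/3380)²·0.235·0.765/101 = 0.000216939
  stratum District V: (100/3380)²·0.600·0.400/9 = 2.33419e-05
V̂(p̂_st) = 0.00119563; SE = √V̂ = 0.0345779

p̂_st ≈ 0.4382, SE ≈ 0.0346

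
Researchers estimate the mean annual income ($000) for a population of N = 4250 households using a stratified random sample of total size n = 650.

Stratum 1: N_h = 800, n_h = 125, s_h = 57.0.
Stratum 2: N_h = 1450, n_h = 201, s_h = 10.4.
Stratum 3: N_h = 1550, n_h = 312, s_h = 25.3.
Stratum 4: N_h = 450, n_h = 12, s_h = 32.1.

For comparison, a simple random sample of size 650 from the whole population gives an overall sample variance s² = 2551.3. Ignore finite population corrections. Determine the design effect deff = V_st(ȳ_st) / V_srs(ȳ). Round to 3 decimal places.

deff ≈ 0.565

V̂(ȳ_st) = Σ W_h² s_h²/n_h, with W_h = N_h/N and N = 4250:
  stratum 1: (800/4250)²·57.0²/125 = 0.920962
  stratum 2: (1450/4250)²·10.4²/201 = 0.0626367
  stratum 3: (1550/4250)²·25.3²/312 = 0.27288
  stratum 4: (450/4250)²·32.1²/12 = 0.962667
V_st = 2.21915
V_srs = s²/n = 2551.3/650 = 3.92508
deff = V_st / V_srs = 2.21915/3.92508 = 0.5654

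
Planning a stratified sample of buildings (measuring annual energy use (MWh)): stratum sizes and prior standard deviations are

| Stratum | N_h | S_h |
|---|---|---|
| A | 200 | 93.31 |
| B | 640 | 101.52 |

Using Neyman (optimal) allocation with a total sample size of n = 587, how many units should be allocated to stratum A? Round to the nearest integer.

131

Neyman allocation: n_h = n · N_h S_h / Σ N_i S_i, with n = 587.
  stratum A: N_h·S_h = 200·93.31 = 18662.00
  stratum B: N_h·S_h = 640·101.52 = 64972.80
Σ N_h S_h = 83634.80
n for stratum A = 587·18662.00/83634.80 = 130.981 → 131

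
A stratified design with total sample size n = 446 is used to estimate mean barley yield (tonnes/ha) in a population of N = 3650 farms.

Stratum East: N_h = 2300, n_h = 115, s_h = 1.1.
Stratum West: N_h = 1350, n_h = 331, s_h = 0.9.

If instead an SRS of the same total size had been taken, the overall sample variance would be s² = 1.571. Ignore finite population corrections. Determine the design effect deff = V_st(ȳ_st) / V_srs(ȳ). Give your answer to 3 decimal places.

deff ≈ 1.281

V̂(ȳ_st) = Σ W_h² s_h²/n_h, with W_h = N_h/N and N = 3650:
  stratum East: (2300/3650)²·1.1²/115 = 0.00417789
  stratum West: (1350/3650)²·0.9²/331 = 0.000334764
V_st = 0.00451266
V_srs = s²/n = 1.571/446 = 0.00352242
deff = V_st / V_srs = 0.00451266/0.00352242 = 1.2811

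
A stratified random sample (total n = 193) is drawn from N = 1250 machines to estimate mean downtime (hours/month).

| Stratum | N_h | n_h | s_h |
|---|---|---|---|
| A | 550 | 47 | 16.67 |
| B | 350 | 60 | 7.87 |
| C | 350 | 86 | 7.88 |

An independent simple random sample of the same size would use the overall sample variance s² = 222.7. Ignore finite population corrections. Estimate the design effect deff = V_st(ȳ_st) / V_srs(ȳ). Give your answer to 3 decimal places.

deff ≈ 1.111

V̂(ȳ_st) = Σ W_h² s_h²/n_h, with W_h = N_h/N and N = 1250:
  stratum A: (550/1250)²·16.67²/47 = 1.14467
  stratum B: (350/1250)²·7.87²/60 = 0.0809309
  stratum C: (350/1250)²·7.88²/86 = 0.056607
V_st = 1.2822
V_srs = s²/n = 222.7/193 = 1.15389
deff = V_st / V_srs = 1.2822/1.15389 = 1.1112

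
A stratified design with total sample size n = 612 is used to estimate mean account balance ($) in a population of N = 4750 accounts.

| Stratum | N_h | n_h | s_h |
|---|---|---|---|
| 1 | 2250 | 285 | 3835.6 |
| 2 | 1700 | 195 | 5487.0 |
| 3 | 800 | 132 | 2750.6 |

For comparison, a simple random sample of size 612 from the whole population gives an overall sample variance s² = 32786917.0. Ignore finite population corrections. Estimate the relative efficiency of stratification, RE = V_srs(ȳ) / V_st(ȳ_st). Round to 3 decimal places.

RE ≈ 1.624

V̂(ȳ_st) = Σ W_h² s_h²/n_h, with W_h = N_h/N and N = 4750:
  stratum 1: (2250/4750)²·3835.6²/285 = 11582.4
  stratum 2: (1700/4750)²·5487.0²/195 = 19776.3
  stratum 3: (800/4750)²·2750.6²/132 = 1625.82
V_st = 32984.6
V_srs = s²/n = 32786917.0/612 = 53573.4
Relative efficiency = V_srs / V_st = 53573.4/32984.6 = 1.6242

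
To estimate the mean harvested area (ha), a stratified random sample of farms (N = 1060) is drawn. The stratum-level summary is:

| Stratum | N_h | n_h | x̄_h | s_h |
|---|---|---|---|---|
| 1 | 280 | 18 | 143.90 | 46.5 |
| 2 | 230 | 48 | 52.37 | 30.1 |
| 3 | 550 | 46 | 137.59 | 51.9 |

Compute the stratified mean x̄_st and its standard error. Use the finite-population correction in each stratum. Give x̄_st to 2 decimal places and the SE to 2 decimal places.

x̄_st ≈ 120.77, SE ≈ 4.80

x̄_st = Σ W_h x̄_h = (280·143.90 + 230·52.37 + 550·137.59)/1060 = 120.76566
V̂(x̄_st) = Σ W_h² (1 − n_h/N_h) s_h²/n_h, with W_h = N_h/N and N = 1060:
  stratum 1: (280/1060)²·(1 − 18/280)·46.5²/18 = 7.84298
  stratum 2: (230/1060)²·(1 − 48/230)·30.1²/48 = 0.703201
  stratum 3: (550/1060)²·(1 − 46/550)·51.9²/46 = 14.4464
V̂(x̄_st) = 22.9925
SE(x̄_st) = √22.9925 = 4.79505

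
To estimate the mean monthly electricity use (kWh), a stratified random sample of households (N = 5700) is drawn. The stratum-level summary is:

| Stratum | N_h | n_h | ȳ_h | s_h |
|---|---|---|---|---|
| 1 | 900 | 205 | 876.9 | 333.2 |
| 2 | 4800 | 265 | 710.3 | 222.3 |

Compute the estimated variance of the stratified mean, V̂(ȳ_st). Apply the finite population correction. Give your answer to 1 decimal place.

V̂(ȳ_st) = Σ W_h² (1 − n_h/N_h) s_h²/n_h, with W_h = N_h/N and N = 5700:
  stratum 1: (900/5700)²·(1 − 205/900)·333.2²/205 = 10.4264
  stratum 2: (4800/5700)²·(1 − 265/4800)·222.3²/265 = 124.94
V̂(ȳ_st) = 135.366

V̂(ȳ_st) ≈ 135.4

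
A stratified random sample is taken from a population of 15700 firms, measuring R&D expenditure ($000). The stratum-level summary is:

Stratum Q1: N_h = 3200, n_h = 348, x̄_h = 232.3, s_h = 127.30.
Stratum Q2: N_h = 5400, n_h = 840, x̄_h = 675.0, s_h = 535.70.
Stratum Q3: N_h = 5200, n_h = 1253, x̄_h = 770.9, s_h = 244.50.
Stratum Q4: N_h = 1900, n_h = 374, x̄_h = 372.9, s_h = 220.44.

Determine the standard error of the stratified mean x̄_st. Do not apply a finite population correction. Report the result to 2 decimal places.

V̂(x̄_st) = Σ W_h² s_h²/n_h, with W_h = N_h/N and N = 15700:
  stratum Q1: (3200/15700)²·127.30²/348 = 1.93454
  stratum Q2: (5400/15700)²·535.70²/840 = 40.4159
  stratum Q3: (5200/15700)²·244.50²/1253 = 5.23376
  stratum Q4: (1900/15700)²·220.44²/374 = 1.9029
V̂(x̄_st) = 49.4871
SE(x̄_st) = √49.4871 = 7.03471

SE(x̄_st) ≈ 7.03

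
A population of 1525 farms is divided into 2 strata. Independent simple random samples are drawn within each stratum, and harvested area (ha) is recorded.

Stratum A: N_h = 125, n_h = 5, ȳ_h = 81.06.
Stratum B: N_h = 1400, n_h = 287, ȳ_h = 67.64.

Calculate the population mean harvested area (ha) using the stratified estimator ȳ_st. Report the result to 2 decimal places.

ȳ_st ≈ 68.74

N = Σ N_h = 1525. Stratum weights W_h = N_h/N.
ȳ_st = (125·81.06 + 1400·67.64) / 1525 = 68.7400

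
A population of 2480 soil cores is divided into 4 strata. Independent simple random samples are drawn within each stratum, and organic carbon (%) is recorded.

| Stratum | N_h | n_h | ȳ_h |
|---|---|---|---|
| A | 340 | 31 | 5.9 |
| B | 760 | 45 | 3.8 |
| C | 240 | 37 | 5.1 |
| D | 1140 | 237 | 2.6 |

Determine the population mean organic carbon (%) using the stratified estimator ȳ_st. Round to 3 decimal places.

N = Σ N_h = 2480. Stratum weights W_h = N_h/N.
ȳ_st = (340·5.9 + 760·3.8 + 240·5.1 + 1140·2.6) / 2480 = 3.66210

ȳ_st ≈ 3.662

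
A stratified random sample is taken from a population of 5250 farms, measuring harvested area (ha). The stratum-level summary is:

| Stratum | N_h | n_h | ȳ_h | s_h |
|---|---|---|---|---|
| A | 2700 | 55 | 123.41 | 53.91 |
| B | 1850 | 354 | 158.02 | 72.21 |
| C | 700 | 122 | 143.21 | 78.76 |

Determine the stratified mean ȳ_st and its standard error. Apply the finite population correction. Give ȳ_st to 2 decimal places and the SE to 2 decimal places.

ȳ_st ≈ 138.25, SE ≈ 3.99

ȳ_st = Σ W_h ȳ_h = (2700·123.41 + 1850·158.02 + 700·143.21)/5250 = 138.24590
V̂(ȳ_st) = Σ W_h² (1 − n_h/N_h) s_h²/n_h, with W_h = N_h/N and N = 5250:
  stratum A: (2700/5250)²·(1 − 55/2700)·53.91²/55 = 13.6914
  stratum B: (1850/5250)²·(1 − 354/1850)·72.21²/354 = 1.47903
  stratum C: (700/5250)²·(1 − 122/700)·78.76²/122 = 0.746378
V̂(ȳ_st) = 15.9168
SE(ȳ_st) = √15.9168 = 3.98958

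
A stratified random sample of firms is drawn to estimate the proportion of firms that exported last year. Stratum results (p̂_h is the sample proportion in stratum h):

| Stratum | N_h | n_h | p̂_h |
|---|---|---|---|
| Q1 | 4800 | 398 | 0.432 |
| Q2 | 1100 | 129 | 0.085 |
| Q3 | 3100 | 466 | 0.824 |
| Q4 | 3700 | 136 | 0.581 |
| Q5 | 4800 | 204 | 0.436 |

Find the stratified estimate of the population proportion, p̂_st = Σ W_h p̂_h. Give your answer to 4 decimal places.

p̂_st ≈ 0.5122

N = 17500; stratum weights W_h = N_h/N.
p̂_st = Σ W_h p̂_h = (4800·0.432 + 1100·0.085 + 3100·0.824 + 3700·0.581 + 4800·0.436)/17500 = 0.51223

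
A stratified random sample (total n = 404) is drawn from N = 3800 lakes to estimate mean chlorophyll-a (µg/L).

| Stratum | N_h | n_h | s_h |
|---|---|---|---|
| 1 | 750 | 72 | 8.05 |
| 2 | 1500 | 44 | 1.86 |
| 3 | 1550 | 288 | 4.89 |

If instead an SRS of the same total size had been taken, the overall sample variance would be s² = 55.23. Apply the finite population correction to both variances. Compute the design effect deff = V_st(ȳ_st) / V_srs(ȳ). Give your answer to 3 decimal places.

V̂(ȳ_st) = Σ W_h² (1 − n_h/N_h) s_h²/n_h, with W_h = N_h/N and N = 3800:
  stratum 1: (750/3800)²·(1 − 72/750)·8.05²/72 = 0.0316944
  stratum 2: (1500/3800)²·(1 − 44/1500)·1.86²/44 = 0.0118921
  stratum 3: (1550/3800)²·(1 − 288/1550)·4.89²/288 = 0.0112473
V_st = 0.0548339
V_srs = (1 − 404/3800)·55.23/404 = 0.122174
deff = V_st / V_srs = 0.0548339/0.122174 = 0.4488

deff ≈ 0.449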